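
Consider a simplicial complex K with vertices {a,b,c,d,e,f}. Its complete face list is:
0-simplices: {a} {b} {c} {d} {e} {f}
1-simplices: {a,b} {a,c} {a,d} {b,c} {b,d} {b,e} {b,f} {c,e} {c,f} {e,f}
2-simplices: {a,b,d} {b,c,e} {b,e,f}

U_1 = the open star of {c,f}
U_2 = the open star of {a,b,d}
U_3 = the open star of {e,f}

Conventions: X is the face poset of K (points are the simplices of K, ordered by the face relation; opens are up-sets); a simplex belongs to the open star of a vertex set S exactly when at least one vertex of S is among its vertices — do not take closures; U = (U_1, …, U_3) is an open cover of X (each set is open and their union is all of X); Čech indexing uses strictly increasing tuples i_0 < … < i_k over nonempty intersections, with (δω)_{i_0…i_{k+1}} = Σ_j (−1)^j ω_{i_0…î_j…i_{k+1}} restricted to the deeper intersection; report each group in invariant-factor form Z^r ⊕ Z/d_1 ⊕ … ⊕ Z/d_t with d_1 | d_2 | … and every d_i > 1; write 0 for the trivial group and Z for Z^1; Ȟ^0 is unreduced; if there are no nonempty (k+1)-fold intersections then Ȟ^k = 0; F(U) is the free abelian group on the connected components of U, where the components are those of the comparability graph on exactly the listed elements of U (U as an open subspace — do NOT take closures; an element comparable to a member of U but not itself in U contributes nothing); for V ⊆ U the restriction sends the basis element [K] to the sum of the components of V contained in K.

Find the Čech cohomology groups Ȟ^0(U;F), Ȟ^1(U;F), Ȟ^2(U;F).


Ȟ^0 = Z,  Ȟ^1 = Z^2,  Ȟ^2 = 0

nerve of the cover:
  U1={{c},{f},{a,c},{b,c},{b,f},{c,e},{c,f},{e,f},{b,c,e},{b,e,f}} U2={{a},{b},{d},{a,b},{a,c},{a,d},{b,c},{b,d},{b,e},{b,f},{a,b,d},{b,c,e},{b,e,f}} U3={{e},{f},{b,e},{b,f},{c,e},{c,f},{e,f},{b,c,e},{b,e,f}}
  U12={{a,c},{b,c},{b,f},{b,c,e},{b,e,f}} U13={{f},{b,f},{c,e},{c,f},{e,f},{b,c,e},{b,e,f}} U23={{b,e},{b,f},{b,c,e},{b,e,f}}
  U123={{b,f},{b,c,e},{b,e,f}}
components per intersection:
  U1: {{c},{f},{a,c},{b,c},{b,f},{c,e},{c,f},{e,f},{b,c,e},{b,e,f}}
  U2: {{a},{b},{d},{a,b},{a,c},{a,d},{b,c},{b,d},{b,e},{b,f},{a,b,d},{b,c,e},{b,e,f}}
  U3: {{e},{f},{b,e},{b,f},{c,e},{c,f},{e,f},{b,c,e},{b,e,f}}
  U12: {{a,c}} {{b,c},{b,c,e}} {{b,f},{b,e,f}}
  U13: {{f},{b,f},{c,f},{e,f},{b,e,f}} {{c,e},{b,c,e}}
  U23: {{b,e},{b,f},{b,c,e},{b,e,f}}
  U123: {{b,f},{b,e,f}} {{b,c,e}}
C dims 3,6,2; δ0: rk 2, SNF 1^2; δ1: rk 2, SNF 1^2
Ȟ^0 = (3 − 2) − 0 = 1, so Ȟ^0 ≅ Z
Ȟ^1 = (6 − 2) − 2 = 2, so Ȟ^1 ≅ Z^2
Ȟ^2 = (2 − 0) − 2 = 0, so Ȟ^2 ≅ 0


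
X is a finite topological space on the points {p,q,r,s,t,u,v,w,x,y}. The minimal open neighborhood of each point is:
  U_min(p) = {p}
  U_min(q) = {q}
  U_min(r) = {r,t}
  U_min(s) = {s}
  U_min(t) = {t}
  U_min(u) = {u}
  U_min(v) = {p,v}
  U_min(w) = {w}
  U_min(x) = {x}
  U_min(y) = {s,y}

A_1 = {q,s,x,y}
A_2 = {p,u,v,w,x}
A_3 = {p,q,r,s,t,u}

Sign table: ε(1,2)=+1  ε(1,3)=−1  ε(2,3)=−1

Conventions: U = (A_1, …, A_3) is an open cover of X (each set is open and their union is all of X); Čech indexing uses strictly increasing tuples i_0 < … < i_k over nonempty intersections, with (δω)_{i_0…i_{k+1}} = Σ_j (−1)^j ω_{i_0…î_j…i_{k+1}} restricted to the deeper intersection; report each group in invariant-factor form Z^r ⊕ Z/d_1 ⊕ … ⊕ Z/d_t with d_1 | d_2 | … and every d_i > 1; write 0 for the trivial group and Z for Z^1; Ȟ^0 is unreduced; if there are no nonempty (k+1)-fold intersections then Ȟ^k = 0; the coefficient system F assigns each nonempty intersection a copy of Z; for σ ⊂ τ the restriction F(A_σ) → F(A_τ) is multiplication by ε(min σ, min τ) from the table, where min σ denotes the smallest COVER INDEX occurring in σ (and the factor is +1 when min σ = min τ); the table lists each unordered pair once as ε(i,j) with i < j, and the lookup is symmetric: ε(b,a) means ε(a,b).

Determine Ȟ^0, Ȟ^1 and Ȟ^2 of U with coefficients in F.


Ȟ^0 = Z, Ȟ^1 = Z and Ȟ^2 = 0

nonempty intersections:
  A12={x} A13={q,s} A23={p,u}
C dims 3,3; δ0: rk 2, SNF 1^2
Ȟ^0: (3−2)−0=1 ⇒ Z
Ȟ^1: (3−0)−2=1 ⇒ Z
Ȟ^2: (0−0)−0=0 ⇒ 0


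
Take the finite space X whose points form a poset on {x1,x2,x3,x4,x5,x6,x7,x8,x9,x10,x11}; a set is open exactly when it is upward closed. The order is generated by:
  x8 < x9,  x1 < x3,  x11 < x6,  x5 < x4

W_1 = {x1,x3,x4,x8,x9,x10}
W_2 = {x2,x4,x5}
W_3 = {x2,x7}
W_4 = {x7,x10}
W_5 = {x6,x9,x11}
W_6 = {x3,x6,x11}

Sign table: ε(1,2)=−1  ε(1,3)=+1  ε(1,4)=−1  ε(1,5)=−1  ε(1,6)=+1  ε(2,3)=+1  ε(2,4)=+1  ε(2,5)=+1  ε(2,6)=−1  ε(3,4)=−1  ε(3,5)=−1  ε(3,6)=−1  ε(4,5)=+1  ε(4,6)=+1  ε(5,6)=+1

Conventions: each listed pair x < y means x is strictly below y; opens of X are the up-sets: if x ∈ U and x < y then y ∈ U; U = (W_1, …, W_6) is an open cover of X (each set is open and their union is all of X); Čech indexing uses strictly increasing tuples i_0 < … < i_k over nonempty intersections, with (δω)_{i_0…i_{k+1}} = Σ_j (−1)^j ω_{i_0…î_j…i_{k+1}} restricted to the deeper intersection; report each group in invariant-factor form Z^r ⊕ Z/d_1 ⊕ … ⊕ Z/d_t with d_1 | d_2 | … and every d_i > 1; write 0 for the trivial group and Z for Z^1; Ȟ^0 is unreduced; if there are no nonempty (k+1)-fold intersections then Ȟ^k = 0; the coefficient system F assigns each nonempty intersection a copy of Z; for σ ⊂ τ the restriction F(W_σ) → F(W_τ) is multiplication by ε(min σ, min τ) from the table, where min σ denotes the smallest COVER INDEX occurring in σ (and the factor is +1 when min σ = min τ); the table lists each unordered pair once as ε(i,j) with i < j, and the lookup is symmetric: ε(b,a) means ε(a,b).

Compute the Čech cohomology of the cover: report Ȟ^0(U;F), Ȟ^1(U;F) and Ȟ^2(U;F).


Ȟ^0(U;F) ≅ 0; Ȟ^1(U;F) ≅ Z ⊕ Z/2; Ȟ^2(U;F) ≅ 0

intersection data:
  W12={x4} W14={x10} W15={x9} W16={x3} W23={x2} W34={x7} W56={x6,x11}
C dims 6,7; δ0: rk 6, SNF 1^5·2
Ȟ^0 = (6 − 6) − 0 = 0, so Ȟ^0 ≅ 0
Ȟ^1 = (7 − 0) − 6 = 1 plus torsion [2], so Ȟ^1 ≅ Z ⊕ Z/2
Ȟ^2 = (0 − 0) − 0 = 0, so Ȟ^2 ≅ 0


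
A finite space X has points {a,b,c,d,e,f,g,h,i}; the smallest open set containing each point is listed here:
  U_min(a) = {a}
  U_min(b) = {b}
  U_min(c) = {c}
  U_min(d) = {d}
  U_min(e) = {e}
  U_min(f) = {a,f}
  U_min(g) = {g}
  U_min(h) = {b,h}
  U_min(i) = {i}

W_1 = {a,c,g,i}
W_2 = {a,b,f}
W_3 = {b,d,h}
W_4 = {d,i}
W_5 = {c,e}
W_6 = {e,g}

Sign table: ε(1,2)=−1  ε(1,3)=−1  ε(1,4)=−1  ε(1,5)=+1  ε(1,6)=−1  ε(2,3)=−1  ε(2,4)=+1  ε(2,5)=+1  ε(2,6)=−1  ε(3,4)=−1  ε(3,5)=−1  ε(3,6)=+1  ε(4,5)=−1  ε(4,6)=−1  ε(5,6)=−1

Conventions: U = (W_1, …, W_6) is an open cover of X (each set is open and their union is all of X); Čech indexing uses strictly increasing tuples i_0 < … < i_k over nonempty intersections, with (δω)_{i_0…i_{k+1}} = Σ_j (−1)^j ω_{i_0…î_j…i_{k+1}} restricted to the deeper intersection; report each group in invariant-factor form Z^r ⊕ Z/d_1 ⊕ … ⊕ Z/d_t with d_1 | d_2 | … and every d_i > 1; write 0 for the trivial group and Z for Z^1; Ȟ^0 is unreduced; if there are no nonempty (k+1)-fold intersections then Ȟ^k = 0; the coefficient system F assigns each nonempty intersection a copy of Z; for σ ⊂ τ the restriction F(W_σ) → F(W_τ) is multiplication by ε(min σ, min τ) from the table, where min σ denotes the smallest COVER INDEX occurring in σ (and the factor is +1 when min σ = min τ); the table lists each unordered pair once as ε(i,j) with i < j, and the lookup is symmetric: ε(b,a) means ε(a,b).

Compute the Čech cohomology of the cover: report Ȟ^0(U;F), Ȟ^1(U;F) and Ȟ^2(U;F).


nonempty overlaps:
  W12={a} W14={i} W15={c} W16={g} W23={b} W34={d} W56={e}
C dims 6,7; δ0: rk 5, SNF 1^5
degree 0: 6−5−0 = 1 → Ȟ^0 ≅ Z
degree 1: 7−0−5 = 2 → Ȟ^1 ≅ Z^2
degree 2: 0−0−0 = 0 → Ȟ^2 ≅ 0

Ȟ^0 = Z,  Ȟ^1 = Z^2,  Ȟ^2 = 0


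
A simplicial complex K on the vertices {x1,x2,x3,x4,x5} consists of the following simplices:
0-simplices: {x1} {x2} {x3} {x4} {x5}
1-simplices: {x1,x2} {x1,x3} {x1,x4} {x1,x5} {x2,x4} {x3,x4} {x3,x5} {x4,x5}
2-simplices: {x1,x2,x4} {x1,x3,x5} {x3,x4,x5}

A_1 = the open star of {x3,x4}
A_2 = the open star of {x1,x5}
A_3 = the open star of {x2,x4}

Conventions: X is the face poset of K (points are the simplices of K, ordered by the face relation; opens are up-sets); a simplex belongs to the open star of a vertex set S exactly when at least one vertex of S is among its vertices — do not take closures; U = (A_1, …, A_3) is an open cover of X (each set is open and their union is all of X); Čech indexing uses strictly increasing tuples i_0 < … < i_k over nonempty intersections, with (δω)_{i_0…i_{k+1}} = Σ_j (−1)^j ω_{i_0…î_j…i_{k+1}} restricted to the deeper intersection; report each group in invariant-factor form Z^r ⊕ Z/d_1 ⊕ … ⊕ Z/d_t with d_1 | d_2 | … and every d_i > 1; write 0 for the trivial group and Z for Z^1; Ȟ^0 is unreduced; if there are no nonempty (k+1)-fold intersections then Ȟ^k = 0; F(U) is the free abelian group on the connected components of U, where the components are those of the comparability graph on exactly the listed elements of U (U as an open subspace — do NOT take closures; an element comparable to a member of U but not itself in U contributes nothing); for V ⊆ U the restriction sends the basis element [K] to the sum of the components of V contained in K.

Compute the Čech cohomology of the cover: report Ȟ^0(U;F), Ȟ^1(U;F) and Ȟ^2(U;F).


Ȟ^0(U;F) ≅ Z, Ȟ^1(U;F) ≅ Z, Ȟ^2(U;F) ≅ 0

nerve of the cover:
  A1={{x3},{x4},{x1,x3},{x1,x4},{x2,x4},{x3,x4},{x3,x5},{x4,x5},{x1,x2,x4},{x1,x3,x5},{x3,x4,x5}} A2={{x1},{x5},{x1,x2},{x1,x3},{x1,x4},{x1,x5},{x3,x5},{x4,x5},{x1,x2,x4},{x1,x3,x5},{x3,x4,x5}} A3={{x2},{x4},{x1,x2},{x1,x4},{x2,x4},{x3,x4},{x4,x5},{x1,x2,x4},{x3,x4,x5}}
  A12={{x1,x3},{x1,x4},{x3,x5},{x4,x5},{x1,x2,x4},{x1,x3,x5},{x3,x4,x5}} A13={{x4},{x1,x4},{x2,x4},{x3,x4},{x4,x5},{x1,x2,x4},{x3,x4,x5}} A23={{x1,x2},{x1,x4},{x4,x5},{x1,x2,x4},{x3,x4,x5}}
  A123={{x1,x4},{x4,x5},{x1,x2,x4},{x3,x4,x5}}
components per intersection:
  A1: {{x3},{x4},{x1,x3},{x1,x4},{x2,x4},{x3,x4},{x3,x5},{x4,x5},{x1,x2,x4},{x1,x3,x5},{x3,x4,x5}}
  A2: {{x1},{x5},{x1,x2},{x1,x3},{x1,x4},{x1,x5},{x3,x5},{x4,x5},{x1,x2,x4},{x1,x3,x5},{x3,x4,x5}}
  A3: {{x2},{x4},{x1,x2},{x1,x4},{x2,x4},{x3,x4},{x4,x5},{x1,x2,x4},{x3,x4,x5}}
  A12: {{x1,x3},{x3,x5},{x4,x5},{x1,x3,x5},{x3,x4,x5}} {{x1,x4},{x1,x2,x4}}
  A13: {{x4},{x1,x4},{x2,x4},{x3,x4},{x4,x5},{x1,x2,x4},{x3,x4,x5}}
  A23: {{x1,x2},{x1,x4},{x1,x2,x4}} {{x4,x5},{x3,x4,x5}}
  A123: {{x1,x4},{x1,x2,x4}} {{x4,x5},{x3,x4,x5}}
C dims 3,5,2; δ0: rk 2, SNF 1^2; δ1: rk 2, SNF 1^2
Ȟ^0 = (3 − 2) − 0 = 1, so Ȟ^0 ≅ Z
Ȟ^1 = (5 − 2) − 2 = 1, so Ȟ^1 ≅ Z
Ȟ^2 = (2 − 0) − 2 = 0, so Ȟ^2 ≅ 0


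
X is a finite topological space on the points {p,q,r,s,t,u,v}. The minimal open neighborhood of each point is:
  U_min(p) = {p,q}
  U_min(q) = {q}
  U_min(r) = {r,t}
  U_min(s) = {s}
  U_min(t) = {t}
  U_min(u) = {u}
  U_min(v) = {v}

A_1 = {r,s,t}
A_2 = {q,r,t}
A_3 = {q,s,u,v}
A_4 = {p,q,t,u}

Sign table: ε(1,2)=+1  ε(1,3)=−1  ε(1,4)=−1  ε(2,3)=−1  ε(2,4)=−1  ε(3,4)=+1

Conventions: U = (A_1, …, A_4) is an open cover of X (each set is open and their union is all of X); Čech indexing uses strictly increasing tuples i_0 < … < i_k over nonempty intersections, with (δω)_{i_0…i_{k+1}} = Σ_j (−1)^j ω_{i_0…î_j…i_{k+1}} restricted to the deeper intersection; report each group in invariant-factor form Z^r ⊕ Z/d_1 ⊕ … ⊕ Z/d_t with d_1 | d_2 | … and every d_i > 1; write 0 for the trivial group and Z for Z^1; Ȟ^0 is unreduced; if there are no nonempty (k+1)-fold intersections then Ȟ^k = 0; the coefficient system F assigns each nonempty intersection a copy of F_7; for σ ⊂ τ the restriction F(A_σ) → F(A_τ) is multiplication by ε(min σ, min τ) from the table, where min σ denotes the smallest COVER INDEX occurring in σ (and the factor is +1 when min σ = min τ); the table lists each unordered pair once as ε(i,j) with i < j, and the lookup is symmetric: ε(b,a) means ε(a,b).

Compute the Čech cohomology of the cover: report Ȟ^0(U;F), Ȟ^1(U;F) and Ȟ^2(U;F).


nonempty overlaps:
  A12={r,t} A13={s} A14={t} A23={q} A24={q,t} A34={q,u}
  A124={t} A234={q}
C dims 4,6,2; δ0: rk_F7 3; δ1: rk_F7 2
degree 0: 4−3−0 = 1 → Ȟ^0 ≅ Z/7
degree 1: 6−2−3 = 1 → Ȟ^1 ≅ Z/7
degree 2: 2−0−2 = 0 → Ȟ^2 ≅ 0

Ȟ^0(U;F) ≅ Z/7, Ȟ^1(U;F) ≅ Z/7 and Ȟ^2(U;F) ≅ 0


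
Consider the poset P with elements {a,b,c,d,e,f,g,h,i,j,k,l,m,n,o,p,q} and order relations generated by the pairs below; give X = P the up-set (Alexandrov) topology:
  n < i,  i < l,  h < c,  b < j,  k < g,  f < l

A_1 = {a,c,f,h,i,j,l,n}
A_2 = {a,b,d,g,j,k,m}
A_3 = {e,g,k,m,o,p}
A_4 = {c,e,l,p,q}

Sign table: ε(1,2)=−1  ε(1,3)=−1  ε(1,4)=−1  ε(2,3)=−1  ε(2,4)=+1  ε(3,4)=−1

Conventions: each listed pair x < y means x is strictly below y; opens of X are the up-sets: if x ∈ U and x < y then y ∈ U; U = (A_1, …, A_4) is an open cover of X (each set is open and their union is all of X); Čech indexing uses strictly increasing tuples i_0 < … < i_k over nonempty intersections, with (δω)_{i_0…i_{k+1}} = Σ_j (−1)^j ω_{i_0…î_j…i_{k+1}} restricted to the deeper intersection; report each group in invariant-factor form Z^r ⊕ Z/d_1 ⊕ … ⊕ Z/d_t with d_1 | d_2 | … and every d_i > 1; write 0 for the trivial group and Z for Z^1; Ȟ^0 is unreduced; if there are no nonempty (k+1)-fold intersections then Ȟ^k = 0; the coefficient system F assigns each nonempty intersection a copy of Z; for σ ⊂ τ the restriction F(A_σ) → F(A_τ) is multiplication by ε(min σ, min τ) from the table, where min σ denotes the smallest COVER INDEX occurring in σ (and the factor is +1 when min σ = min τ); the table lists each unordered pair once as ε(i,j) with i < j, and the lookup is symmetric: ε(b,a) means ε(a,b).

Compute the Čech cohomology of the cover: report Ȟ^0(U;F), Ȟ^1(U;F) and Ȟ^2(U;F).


Ȟ^0(U;F) ≅ Z,  Ȟ^1(U;F) ≅ Z,  Ȟ^2(U;F) ≅ 0

nonempty intersections:
  A12={a,j} A14={c,l} A23={g,k,m} A34={e,p}
C dims 4,4; δ0: rk 3, SNF 1^3
Ȟ^0: (4−3)−0=1 ⇒ Z
Ȟ^1: (4−0)−3=1 ⇒ Z
Ȟ^2: (0−0)−0=0 ⇒ 0


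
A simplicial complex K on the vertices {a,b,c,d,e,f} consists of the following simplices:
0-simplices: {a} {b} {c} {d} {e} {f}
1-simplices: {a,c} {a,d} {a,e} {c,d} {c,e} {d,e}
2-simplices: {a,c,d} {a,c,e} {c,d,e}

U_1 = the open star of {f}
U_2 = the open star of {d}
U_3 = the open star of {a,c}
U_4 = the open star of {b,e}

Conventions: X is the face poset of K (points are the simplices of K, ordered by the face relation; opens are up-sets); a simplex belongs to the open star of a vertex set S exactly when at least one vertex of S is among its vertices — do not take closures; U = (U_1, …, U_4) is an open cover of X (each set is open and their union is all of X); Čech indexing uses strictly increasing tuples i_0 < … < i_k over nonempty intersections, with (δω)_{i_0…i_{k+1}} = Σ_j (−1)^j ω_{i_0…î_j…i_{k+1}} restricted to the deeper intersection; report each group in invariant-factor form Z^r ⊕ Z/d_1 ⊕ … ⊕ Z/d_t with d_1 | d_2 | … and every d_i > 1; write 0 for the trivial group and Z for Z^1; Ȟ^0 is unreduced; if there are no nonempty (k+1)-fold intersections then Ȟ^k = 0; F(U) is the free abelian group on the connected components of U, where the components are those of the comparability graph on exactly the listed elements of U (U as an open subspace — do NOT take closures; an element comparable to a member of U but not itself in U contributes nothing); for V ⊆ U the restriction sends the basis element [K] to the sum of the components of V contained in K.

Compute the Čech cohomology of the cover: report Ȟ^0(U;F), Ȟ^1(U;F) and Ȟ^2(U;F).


nerve simplices:
  U1={{f}} U2={{d},{a,d},{c,d},{d,e},{a,c,d},{c,d,e}} U3={{a},{c},{a,c},{a,d},{a,e},{c,d},{c,e},{a,c,d},{a,c,e},{c,d,e}} U4={{b},{e},{a,e},{c,e},{d,e},{a,c,e},{c,d,e}}
  U23={{a,d},{c,d},{a,c,d},{c,d,e}} U24={{d,e},{c,d,e}} U34={{a,e},{c,e},{a,c,e},{c,d,e}}
  U234={{c,d,e}}
components per intersection:
  U1: {{f}}
  U2: {{d},{a,d},{c,d},{d,e},{a,c,d},{c,d,e}}
  U3: {{a},{c},{a,c},{a,d},{a,e},{c,d},{c,e},{a,c,d},{a,c,e},{c,d,e}}
  U4: {{b}} {{e},{a,e},{c,e},{d,e},{a,c,e},{c,d,e}}
  U23: {{a,d},{c,d},{a,c,d},{c,d,e}}
  U24: {{d,e},{c,d,e}}
  U34: {{a,e},{c,e},{a,c,e},{c,d,e}}
  U234: {{c,d,e}}
C dims 5,3,1; δ0: rk 2, SNF 1^2; δ1: rk 1, SNF 1^1
degree 0: 5−2−0 = 3 → Ȟ^0 ≅ Z^3
degree 1: 3−1−2 = 0 → Ȟ^1 ≅ 0
degree 2: 1−0−1 = 0 → Ȟ^2 ≅ 0

Ȟ^0(U;F) ≅ Z^3, Ȟ^1(U;F) ≅ 0 and Ȟ^2(U;F) ≅ 0


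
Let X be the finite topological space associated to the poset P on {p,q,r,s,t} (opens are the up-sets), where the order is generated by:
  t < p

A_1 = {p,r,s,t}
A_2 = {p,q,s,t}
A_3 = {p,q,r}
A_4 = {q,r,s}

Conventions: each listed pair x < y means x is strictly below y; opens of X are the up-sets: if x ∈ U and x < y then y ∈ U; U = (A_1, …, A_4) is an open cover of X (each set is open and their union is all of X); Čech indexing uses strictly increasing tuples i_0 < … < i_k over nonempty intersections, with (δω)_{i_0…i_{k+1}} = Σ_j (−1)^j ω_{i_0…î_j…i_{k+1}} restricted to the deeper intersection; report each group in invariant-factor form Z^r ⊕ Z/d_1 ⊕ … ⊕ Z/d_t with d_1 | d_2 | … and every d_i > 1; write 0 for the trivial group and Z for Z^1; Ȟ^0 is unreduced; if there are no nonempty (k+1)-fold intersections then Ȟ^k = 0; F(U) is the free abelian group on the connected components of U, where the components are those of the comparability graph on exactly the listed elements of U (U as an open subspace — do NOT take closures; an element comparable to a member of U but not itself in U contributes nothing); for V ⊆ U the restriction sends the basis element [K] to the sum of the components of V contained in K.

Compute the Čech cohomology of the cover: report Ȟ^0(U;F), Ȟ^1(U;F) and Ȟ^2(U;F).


nonempty intersections:
  A12={p,s,t} A13={p,r} A14={r,s} A23={p,q} A24={q,s} A34={q,r}
  A123={p} A124={s} A134={r} A234={q}
components per intersection:
  A1: {p,t} {r} {s}
  A2: {p,t} {q} {s}
  A3: {p} {q} {r}
  A4: {q} {r} {s}
  A12: {p,t} {s}
  A13: {p} {r}
  A14: {r} {s}
  A23: {p} {q}
  A24: {q} {s}
  A34: {q} {r}
  A123: {p}
  A124: {s}
  A134: {r}
  A234: {q}
C dims 12,12,4; δ0: rk 8, SNF 1^8; δ1: rk 4, SNF 1^4
Ȟ^0: (12−8)−0=4 ⇒ Z^4
Ȟ^1: (12−4)−8=0 ⇒ 0
Ȟ^2: (4−0)−4=0 ⇒ 0

Ȟ^0 = Z^4, Ȟ^1 = 0, Ȟ^2 = 0


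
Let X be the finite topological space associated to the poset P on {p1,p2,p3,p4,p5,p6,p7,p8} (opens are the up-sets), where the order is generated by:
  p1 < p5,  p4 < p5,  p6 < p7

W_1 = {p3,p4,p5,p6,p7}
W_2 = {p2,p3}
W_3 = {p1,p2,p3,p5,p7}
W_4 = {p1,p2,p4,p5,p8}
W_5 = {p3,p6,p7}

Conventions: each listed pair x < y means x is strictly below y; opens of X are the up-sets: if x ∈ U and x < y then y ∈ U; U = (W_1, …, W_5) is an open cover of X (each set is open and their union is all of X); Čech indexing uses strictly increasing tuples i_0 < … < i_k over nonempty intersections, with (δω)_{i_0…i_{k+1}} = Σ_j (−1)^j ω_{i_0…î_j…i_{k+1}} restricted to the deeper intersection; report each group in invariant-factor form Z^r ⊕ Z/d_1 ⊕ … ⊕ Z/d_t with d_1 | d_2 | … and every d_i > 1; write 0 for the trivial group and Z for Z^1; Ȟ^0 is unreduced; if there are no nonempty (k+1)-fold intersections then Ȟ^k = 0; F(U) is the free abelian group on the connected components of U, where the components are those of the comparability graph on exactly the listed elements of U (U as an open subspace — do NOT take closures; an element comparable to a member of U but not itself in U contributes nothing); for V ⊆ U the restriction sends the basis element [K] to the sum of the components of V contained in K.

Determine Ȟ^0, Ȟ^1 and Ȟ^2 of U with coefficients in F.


nerve of the cover:
  W12={p3} W13={p3,p5,p7} W14={p4,p5} W15={p3,p6,p7} W23={p2,p3} W24={p2} W25={p3} W34={p1,p2,p5} W35={p3,p7}
  W123={p3} W125={p3} W134={p5} W135={p3,p7} W234={p2} W235={p3}
  W1235={p3}
components per intersection:
  W1: {p3} {p4,p5} {p6,p7}
  W2: {p2} {p3}
  W3: {p1,p5} {p2} {p3} {p7}
  W4: {p1,p4,p5} {p2} {p8}
  W5: {p3} {p6,p7}
  W12: {p3}
  W13: {p3} {p5} {p7}
  W14: {p4,p5}
  W15: {p3} {p6,p7}
  W23: {p2} {p3}
  W24: {p2}
  W25: {p3}
  W34: {p1,p5} {p2}
  W35: {p3} {p7}
  W123: {p3}
  W125: {p3}
  W134: {p5}
  W135: {p3} {p7}
  W234: {p2}
  W235: {p3}
  W1235: {p3}
C dims 14,15,7,1; δ0: rk 9, SNF 1^9; δ1: rk 6, SNF 1^6; δ2: rk 1, SNF 1^1
Ȟ^0 = (14 − 9) − 0 = 5, so Ȟ^0 ≅ Z^5
Ȟ^1 = (15 − 6) − 9 = 0, so Ȟ^1 ≅ 0
Ȟ^2 = (7 − 1) − 6 = 0, so Ȟ^2 ≅ 0

Ȟ^0 ≅ Z^5; Ȟ^1 ≅ 0; Ȟ^2 ≅ 0


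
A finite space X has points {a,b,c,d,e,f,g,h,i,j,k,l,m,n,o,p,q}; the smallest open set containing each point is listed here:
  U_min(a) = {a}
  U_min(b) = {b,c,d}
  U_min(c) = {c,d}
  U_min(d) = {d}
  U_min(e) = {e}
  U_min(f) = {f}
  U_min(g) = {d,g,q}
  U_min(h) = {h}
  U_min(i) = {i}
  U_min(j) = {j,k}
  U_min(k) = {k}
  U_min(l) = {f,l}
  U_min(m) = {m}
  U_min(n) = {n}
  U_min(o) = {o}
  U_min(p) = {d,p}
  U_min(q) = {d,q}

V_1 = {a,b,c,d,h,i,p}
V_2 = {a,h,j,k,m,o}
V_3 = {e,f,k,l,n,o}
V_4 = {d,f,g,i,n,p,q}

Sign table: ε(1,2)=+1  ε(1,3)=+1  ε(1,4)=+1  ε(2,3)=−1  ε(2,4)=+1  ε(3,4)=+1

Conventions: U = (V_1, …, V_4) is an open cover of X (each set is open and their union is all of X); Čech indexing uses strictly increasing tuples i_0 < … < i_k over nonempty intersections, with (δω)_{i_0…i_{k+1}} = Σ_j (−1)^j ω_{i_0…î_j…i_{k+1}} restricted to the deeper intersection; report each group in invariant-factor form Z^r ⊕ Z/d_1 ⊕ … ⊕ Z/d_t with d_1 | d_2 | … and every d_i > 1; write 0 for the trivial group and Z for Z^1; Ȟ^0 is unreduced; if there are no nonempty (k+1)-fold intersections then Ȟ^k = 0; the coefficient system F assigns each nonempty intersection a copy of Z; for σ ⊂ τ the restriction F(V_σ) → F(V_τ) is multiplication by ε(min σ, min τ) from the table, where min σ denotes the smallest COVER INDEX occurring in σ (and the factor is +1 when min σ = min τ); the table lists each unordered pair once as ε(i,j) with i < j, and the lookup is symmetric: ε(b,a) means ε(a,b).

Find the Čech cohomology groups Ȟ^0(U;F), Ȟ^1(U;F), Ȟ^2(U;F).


Ȟ^0(U;F) ≅ 0, Ȟ^1(U;F) ≅ Z/2 and Ȟ^2(U;F) ≅ 0

cover nerve:
  V12={a,h} V14={d,i,p} V23={k,o} V34={f,n}
C dims 4,4; δ0: rk 4, SNF 1^3·2
Ȟ^0: (4−4)−0=0 ⇒ 0
Ȟ^1: (4−0)−4=0 plus torsion [2] ⇒ Z/2
Ȟ^2: (0−0)−0=0 ⇒ 0


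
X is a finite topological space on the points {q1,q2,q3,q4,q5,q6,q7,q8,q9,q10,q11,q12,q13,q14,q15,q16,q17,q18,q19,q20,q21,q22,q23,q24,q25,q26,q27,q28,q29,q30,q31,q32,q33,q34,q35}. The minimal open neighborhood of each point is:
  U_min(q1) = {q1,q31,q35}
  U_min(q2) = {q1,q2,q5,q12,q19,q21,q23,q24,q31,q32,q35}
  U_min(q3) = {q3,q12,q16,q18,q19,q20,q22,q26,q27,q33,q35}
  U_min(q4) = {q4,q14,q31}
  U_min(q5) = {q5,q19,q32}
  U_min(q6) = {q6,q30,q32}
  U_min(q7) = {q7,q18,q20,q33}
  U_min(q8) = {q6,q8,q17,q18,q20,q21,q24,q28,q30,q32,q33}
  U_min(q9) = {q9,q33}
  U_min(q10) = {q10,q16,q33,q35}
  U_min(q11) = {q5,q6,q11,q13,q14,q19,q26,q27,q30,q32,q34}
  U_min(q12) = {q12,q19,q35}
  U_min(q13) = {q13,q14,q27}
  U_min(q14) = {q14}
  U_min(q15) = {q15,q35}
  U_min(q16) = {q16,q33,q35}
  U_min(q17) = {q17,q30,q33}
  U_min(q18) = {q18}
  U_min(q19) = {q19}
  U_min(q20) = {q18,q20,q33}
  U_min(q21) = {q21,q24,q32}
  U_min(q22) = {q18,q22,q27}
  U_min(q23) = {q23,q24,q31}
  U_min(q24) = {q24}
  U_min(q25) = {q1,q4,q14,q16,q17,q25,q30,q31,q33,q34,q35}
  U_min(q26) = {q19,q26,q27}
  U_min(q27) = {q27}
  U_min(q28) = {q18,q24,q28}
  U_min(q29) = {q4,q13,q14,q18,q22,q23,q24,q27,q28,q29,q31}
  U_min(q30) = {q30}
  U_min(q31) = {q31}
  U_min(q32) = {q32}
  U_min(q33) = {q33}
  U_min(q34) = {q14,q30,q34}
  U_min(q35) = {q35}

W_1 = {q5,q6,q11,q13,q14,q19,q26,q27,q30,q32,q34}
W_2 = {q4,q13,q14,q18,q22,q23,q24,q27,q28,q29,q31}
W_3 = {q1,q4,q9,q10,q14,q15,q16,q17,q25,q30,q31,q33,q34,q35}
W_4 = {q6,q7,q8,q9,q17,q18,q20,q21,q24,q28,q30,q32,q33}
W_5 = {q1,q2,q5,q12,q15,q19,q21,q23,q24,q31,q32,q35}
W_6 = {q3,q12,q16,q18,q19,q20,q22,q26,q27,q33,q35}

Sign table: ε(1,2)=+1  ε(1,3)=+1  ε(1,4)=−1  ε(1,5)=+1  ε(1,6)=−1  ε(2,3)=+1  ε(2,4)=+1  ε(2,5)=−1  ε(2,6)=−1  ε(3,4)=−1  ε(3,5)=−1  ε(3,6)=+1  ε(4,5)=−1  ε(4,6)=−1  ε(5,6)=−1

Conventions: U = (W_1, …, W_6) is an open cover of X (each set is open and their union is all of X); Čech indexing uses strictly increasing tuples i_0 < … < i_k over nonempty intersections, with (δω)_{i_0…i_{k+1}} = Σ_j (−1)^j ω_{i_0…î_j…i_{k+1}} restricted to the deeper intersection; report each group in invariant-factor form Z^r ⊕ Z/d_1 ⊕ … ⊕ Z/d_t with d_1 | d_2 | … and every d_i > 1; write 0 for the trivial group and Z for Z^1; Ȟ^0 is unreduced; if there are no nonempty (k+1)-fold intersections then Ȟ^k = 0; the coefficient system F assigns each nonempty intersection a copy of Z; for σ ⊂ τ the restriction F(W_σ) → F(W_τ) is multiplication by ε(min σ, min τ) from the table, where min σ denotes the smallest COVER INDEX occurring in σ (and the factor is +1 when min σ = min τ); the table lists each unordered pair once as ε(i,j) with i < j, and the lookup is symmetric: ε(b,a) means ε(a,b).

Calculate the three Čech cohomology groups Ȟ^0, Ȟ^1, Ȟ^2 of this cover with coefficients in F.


cover nerve:
  W12={q13,q14,q27} W13={q14,q30,q34} W14={q6,q30,q32} W15={q5,q19,q32} W16={q19,q26,q27} W23={q4,q14,q31} W24={q18,q24,q28} W25={q23,q24,q31} W26={q18,q22,q27} W34={q9,q17,q30,q33} W35={q1,q15,q31,q35} W36={q16,q33,q35} W45={q21,q24,q32} W46={q18,q20,q33} W56={q12,q19,q35}
  W123={q14} W126={q27} W134={q30} W145={q32} W156={q19} W235={q31} W245={q24} W246={q18} W346={q33} W356={q35}
C dims 6,15,10; δ0: rk 6, SNF 1^5·2; δ1: rk 9, SNF 1^9
Ȟ^0: (6−6)−0=0 ⇒ 0
Ȟ^1: (15−9)−6=0 plus torsion [2] ⇒ Z/2
Ȟ^2: (10−0)−9=1 ⇒ Z

Ȟ^0 = 0, Ȟ^1 = Z/2, Ȟ^2 = Z


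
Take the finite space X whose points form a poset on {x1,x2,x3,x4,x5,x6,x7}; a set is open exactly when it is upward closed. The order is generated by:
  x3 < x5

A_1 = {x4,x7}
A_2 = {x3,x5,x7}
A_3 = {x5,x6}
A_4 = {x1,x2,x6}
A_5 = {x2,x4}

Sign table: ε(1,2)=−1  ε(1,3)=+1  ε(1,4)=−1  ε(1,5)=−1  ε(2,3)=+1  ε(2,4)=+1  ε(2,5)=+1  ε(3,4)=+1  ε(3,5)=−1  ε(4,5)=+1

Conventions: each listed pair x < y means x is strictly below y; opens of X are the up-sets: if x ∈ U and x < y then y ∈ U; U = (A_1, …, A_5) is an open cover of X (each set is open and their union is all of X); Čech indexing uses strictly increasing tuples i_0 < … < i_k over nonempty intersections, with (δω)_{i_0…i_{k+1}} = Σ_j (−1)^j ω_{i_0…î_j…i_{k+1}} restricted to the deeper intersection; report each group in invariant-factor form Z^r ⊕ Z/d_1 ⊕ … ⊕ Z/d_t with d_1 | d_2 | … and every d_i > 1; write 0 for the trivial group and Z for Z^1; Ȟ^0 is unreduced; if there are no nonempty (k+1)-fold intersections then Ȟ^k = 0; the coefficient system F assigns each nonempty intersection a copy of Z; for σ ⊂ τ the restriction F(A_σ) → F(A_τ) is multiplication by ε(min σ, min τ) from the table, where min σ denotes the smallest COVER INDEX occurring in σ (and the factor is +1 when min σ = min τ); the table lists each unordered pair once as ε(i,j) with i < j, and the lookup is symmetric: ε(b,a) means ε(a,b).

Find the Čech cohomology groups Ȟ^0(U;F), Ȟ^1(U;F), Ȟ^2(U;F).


cover nerve:
  A12={x7} A15={x4} A23={x5} A34={x6} A45={x2}
C dims 5,5; δ0: rk 4, SNF 1^4
Ȟ^0: (5−4)−0=1 ⇒ Z
Ȟ^1: (5−0)−4=1 ⇒ Z
Ȟ^2: (0−0)−0=0 ⇒ 0

Ȟ^0(U;F) ≅ Z,  Ȟ^1(U;F) ≅ Z,  Ȟ^2(U;F) ≅ 0


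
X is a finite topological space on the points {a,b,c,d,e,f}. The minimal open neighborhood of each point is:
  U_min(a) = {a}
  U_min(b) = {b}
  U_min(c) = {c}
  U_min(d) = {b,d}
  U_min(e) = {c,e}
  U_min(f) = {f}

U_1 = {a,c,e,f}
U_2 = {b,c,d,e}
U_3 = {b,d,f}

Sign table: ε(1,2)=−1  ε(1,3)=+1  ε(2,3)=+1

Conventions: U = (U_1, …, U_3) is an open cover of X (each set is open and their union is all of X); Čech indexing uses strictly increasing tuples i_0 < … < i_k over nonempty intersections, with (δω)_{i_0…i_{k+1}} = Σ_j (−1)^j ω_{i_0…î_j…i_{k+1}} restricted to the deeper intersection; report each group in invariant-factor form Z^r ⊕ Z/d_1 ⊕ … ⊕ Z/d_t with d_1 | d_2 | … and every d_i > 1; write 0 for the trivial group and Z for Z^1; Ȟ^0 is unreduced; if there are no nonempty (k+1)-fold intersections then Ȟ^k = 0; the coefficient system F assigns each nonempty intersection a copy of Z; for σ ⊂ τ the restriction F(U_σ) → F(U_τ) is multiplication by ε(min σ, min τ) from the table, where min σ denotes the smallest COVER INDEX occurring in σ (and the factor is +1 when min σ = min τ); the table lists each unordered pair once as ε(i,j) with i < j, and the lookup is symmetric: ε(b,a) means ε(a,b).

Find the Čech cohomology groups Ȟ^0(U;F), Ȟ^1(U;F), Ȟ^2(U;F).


Ȟ^0 = 0,  Ȟ^1 = Z/2,  Ȟ^2 = 0

nonempty overlaps:
  U12={c,e} U13={f} U23={b,d}
C dims 3,3; δ0: rk 3, SNF 1^2·2
degree 0: 3−3−0 = 0 → Ȟ^0 ≅ 0
degree 1: 3−0−3 = 0 plus torsion [2] → Ȟ^1 ≅ Z/2
degree 2: 0−0−0 = 0 → Ȟ^2 ≅ 0


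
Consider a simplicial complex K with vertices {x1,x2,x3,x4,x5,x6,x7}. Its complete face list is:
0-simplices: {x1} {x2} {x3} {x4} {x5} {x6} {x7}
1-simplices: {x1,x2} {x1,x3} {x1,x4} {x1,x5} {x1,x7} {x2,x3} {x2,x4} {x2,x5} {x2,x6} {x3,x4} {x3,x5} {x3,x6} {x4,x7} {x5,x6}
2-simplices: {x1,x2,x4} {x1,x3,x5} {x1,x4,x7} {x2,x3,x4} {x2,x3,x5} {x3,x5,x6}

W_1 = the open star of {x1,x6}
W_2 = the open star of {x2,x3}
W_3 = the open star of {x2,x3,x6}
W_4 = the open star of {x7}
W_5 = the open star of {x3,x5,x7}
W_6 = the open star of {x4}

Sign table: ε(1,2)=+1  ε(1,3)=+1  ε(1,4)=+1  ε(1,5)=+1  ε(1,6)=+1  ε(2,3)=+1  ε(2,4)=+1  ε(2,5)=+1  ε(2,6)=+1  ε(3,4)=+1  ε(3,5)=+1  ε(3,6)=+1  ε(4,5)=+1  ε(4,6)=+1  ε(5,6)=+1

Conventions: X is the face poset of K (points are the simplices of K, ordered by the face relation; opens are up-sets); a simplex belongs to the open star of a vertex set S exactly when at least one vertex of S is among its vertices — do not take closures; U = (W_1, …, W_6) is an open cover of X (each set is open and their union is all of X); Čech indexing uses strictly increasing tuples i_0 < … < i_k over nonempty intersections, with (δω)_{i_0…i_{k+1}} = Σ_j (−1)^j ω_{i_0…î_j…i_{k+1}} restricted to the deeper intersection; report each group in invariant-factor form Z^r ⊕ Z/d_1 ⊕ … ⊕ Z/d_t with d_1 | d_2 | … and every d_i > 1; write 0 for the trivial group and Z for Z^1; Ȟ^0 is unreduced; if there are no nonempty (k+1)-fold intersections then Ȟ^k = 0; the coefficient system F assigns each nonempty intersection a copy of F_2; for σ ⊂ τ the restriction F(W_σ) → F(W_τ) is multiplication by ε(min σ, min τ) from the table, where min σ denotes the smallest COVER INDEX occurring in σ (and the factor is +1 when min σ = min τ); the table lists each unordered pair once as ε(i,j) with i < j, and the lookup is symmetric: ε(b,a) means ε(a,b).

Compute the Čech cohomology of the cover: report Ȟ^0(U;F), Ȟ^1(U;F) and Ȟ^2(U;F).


intersection data:
  W1={{x1},{x6},{x1,x2},{x1,x3},{x1,x4},{x1,x5},{x1,x7},{x2,x6},{x3,x6},{x5,x6},{x1,x2,x4},{x1,x3,x5},{x1,x4,x7},{x3,x5,x6}} W2={{x2},{x3},{x1,x2},{x1,x3},{x2,x3},{x2,x4},{x2,x5},{x2,x6},{x3,x4},{x3,x5},{x3,x6},{x1,x2,x4},{x1,x3,x5},{x2,x3,x4},{x2,x3,x5},{x3,x5,x6}} W3={{x2},{x3},{x6},{x1,x2},{x1,x3},{x2,x3},{x2,x4},{x2,x5},{x2,x6},{x3,x4},{x3,x5},{x3,x6},{x5,x6},{x1,x2,x4},{x1,x3,x5},{x2,x3,x4},{x2,x3,x5},{x3,x5,x6}} W4={{x7},{x1,x7},{x4,x7},{x1,x4,x7}} W5={{x3},{x5},{x7},{x1,x3},{x1,x5},{x1,x7},{x2,x3},{x2,x5},{x3,x4},{x3,x5},{x3,x6},{x4,x7},{x5,x6},{x1,x3,x5},{x1,x4,x7},{x2,x3,x4},{x2,x3,x5},{x3,x5,x6}} W6={{x4},{x1,x4},{x2,x4},{x3,x4},{x4,x7},{x1,x2,x4},{x1,x4,x7},{x2,x3,x4}}
  W12={{x1,x2},{x1,x3},{x2,x6},{x3,x6},{x1,x2,x4},{x1,x3,x5},{x3,x5,x6}} W13={{x6},{x1,x2},{x1,x3},{x2,x6},{x3,x6},{x5,x6},{x1,x2,x4},{x1,x3,x5},{x3,x5,x6}} W14={{x1,x7},{x1,x4,x7}} W15={{x1,x3},{x1,x5},{x1,x7},{x3,x6},{x5,x6},{x1,x3,x5},{x1,x4,x7},{x3,x5,x6}} W16={{x1,x4},{x1,x2,x4},{x1,x4,x7}} W23={{x2},{x3},{x1,x2},{x1,x3},{x2,x3},{x2,x4},{x2,x5},{x2,x6},{x3,x4},{x3,x5},{x3,x6},{x1,x2,x4},{x1,x3,x5},{x2,x3,x4},{x2,x3,x5},{x3,x5,x6}} W25={{x3},{x1,x3},{x2,x3},{x2,x5},{x3,x4},{x3,x5},{x3,x6},{x1,x3,x5},{x2,x3,x4},{x2,x3,x5},{x3,x5,x6}} W26={{x2,x4},{x3,x4},{x1,x2,x4},{x2,x3,x4}} W35={{x3},{x1,x3},{x2,x3},{x2,x5},{x3,x4},{x3,x5},{x3,x6},{x5,x6},{x1,x3,x5},{x2,x3,x4},{x2,x3,x5},{x3,x5,x6}} W36={{x2,x4},{x3,x4},{x1,x2,x4},{x2,x3,x4}} W45={{x7},{x1,x7},{x4,x7},{x1,x4,x7}} W46={{x4,x7},{x1,x4,x7}} W56={{x3,x4},{x4,x7},{x1,x4,x7},{x2,x3,x4}}
  W123={{x1,x2},{x1,x3},{x2,x6},{x3,x6},{x1,x2,x4},{x1,x3,x5},{x3,x5,x6}} W125={{x1,x3},{x3,x6},{x1,x3,x5},{x3,x5,x6}} W126={{x1,x2,x4}} W135={{x1,x3},{x3,x6},{x5,x6},{x1,x3,x5},{x3,x5,x6}} W136={{x1,x2,x4}} W145={{x1,x7},{x1,x4,x7}} W146={{x1,x4,x7}} W156={{x1,x4,x7}} W235={{x3},{x1,x3},{x2,x3},{x2,x5},{x3,x4},{x3,x5},{x3,x6},{x1,x3,x5},{x2,x3,x4},{x2,x3,x5},{x3,x5,x6}} W236={{x2,x4},{x3,x4},{x1,x2,x4},{x2,x3,x4}} W256={{x3,x4},{x2,x3,x4}} W356={{x3,x4},{x2,x3,x4}} W456={{x4,x7},{x1,x4,x7}}
  W1235={{x1,x3},{x3,x6},{x1,x3,x5},{x3,x5,x6}} W1236={{x1,x2,x4}} W1456={{x1,x4,x7}} W2356={{x3,x4},{x2,x3,x4}}
C dims 6,13,13,4; δ0: rk_F2 5; δ1: rk_F2 8; δ2: rk_F2 4
Ȟ^0 = (6 − 5) − 0 = 1, so Ȟ^0 ≅ Z/2
Ȟ^1 = (13 − 8) − 5 = 0, so Ȟ^1 ≅ 0
Ȟ^2 = (13 − 4) − 8 = 1, so Ȟ^2 ≅ Z/2

Ȟ^0(U;F) ≅ Z/2, Ȟ^1(U;F) ≅ 0 and Ȟ^2(U;F) ≅ Z/2


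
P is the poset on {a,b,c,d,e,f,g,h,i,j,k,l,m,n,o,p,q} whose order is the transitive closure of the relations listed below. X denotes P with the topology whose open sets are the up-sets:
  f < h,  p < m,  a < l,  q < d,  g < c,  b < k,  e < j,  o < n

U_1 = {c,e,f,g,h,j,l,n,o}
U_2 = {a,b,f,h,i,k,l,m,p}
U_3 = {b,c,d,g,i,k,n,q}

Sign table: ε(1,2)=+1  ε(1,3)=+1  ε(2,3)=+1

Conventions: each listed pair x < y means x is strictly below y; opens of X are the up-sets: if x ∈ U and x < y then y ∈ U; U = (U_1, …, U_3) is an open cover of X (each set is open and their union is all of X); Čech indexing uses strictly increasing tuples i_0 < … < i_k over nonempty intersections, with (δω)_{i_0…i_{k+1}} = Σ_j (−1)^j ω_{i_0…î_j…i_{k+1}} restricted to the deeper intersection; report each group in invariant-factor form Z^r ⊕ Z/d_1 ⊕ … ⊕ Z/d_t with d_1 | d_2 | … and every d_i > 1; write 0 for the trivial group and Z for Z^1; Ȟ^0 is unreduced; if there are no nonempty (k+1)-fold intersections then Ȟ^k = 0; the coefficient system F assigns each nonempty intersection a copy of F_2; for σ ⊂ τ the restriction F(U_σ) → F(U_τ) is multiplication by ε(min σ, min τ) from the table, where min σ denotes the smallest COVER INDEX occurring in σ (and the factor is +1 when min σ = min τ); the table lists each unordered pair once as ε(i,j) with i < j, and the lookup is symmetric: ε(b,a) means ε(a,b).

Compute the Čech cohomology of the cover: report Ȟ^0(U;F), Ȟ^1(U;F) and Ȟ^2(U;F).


Ȟ^0 ≅ Z/2, Ȟ^1 ≅ Z/2, Ȟ^2 ≅ 0

intersection data:
  U12={f,h,l} U13={c,g,n} U23={b,i,k}
C dims 3,3; δ0: rk_F2 2
Ȟ^0 = (3 − 2) − 0 = 1, so Ȟ^0 ≅ Z/2
Ȟ^1 = (3 − 0) − 2 = 1, so Ȟ^1 ≅ Z/2
Ȟ^2 = (0 − 0) − 0 = 0, so Ȟ^2 ≅ 0


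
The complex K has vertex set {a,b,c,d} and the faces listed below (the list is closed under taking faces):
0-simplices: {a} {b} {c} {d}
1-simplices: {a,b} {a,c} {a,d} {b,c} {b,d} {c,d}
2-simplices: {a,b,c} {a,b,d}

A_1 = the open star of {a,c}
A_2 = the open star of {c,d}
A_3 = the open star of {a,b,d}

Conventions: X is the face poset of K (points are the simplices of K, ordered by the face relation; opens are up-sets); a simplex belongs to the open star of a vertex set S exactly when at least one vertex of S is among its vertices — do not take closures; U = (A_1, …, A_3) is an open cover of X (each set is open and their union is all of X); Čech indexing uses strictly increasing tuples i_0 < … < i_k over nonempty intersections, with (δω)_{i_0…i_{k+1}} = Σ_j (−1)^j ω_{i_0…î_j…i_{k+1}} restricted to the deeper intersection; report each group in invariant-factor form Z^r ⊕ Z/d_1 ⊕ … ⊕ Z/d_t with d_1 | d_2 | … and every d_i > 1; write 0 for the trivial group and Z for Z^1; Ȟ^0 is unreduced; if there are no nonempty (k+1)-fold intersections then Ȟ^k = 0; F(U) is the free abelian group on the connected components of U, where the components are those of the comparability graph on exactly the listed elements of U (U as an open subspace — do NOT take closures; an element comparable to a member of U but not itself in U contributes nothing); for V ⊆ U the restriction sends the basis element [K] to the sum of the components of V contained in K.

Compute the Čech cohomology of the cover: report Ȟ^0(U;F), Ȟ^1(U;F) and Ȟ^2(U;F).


nerve of the cover:
  A1={{a},{c},{a,b},{a,c},{a,d},{b,c},{c,d},{a,b,c},{a,b,d}} A2={{c},{d},{a,c},{a,d},{b,c},{b,d},{c,d},{a,b,c},{a,b,d}} A3={{a},{b},{d},{a,b},{a,c},{a,d},{b,c},{b,d},{c,d},{a,b,c},{a,b,d}}
  A12={{c},{a,c},{a,d},{b,c},{c,d},{a,b,c},{a,b,d}} A13={{a},{a,b},{a,c},{a,d},{b,c},{c,d},{a,b,c},{a,b,d}} A23={{d},{a,c},{a,d},{b,c},{b,d},{c,d},{a,b,c},{a,b,d}}
  A123={{a,c},{a,d},{b,c},{c,d},{a,b,c},{a,b,d}}
components per intersection:
  A1: {{a},{c},{a,b},{a,c},{a,d},{b,c},{c,d},{a,b,c},{a,b,d}}
  A2: {{c},{d},{a,c},{a,d},{b,c},{b,d},{c,d},{a,b,c},{a,b,d}}
  A3: {{a},{b},{d},{a,b},{a,c},{a,d},{b,c},{b,d},{c,d},{a,b,c},{a,b,d}}
  A12: {{c},{a,c},{b,c},{c,d},{a,b,c}} {{a,d},{a,b,d}}
  A13: {{a},{a,b},{a,c},{a,d},{b,c},{a,b,c},{a,b,d}} {{c,d}}
  A23: {{d},{a,d},{b,d},{c,d},{a,b,d}} {{a,c},{b,c},{a,b,c}}
  A123: {{a,c},{b,c},{a,b,c}} {{a,d},{a,b,d}} {{c,d}}
C dims 3,6,3; δ0: rk 2, SNF 1^2; δ1: rk 3, SNF 1^3
Ȟ^0 = (3 − 2) − 0 = 1, so Ȟ^0 ≅ Z
Ȟ^1 = (6 − 3) − 2 = 1, so Ȟ^1 ≅ Z
Ȟ^2 = (3 − 0) − 3 = 0, so Ȟ^2 ≅ 0

Ȟ^0 ≅ Z,  Ȟ^1 ≅ Z,  Ȟ^2 ≅ 0


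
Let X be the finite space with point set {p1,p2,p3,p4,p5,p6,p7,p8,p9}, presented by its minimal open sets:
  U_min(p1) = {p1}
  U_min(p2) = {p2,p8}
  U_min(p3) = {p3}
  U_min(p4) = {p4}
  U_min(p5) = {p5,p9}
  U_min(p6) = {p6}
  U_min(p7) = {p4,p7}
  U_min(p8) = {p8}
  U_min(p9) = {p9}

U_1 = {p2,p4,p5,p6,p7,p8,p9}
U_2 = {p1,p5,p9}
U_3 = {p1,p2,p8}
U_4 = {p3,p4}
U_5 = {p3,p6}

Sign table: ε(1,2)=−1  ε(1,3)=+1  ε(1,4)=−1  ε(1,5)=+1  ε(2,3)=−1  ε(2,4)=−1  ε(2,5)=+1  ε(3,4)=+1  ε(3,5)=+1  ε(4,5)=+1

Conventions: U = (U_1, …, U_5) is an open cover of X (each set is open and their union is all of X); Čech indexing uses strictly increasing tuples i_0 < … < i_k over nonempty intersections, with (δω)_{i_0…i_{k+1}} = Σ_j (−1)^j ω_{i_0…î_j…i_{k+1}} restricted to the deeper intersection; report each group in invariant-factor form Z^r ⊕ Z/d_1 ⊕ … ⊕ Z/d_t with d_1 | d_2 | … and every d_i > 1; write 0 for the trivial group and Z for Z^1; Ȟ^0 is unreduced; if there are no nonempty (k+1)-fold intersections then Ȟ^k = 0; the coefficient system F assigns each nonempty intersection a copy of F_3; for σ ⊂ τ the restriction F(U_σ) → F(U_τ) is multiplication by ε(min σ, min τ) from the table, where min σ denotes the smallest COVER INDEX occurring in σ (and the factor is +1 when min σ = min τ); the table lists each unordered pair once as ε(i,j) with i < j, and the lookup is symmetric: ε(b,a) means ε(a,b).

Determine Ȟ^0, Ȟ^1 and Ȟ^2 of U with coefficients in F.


Ȟ^0(U;F) ≅ 0, Ȟ^1(U;F) ≅ Z/3, Ȟ^2(U;F) ≅ 0

nonempty overlaps:
  U12={p5,p9} U13={p2,p8} U14={p4} U15={p6} U23={p1} U45={p3}
C dims 5,6; δ0: rk_F3 5
degree 0: 5−5−0 = 0 → Ȟ^0 ≅ 0
degree 1: 6−0−5 = 1 → Ȟ^1 ≅ Z/3
degree 2: 0−0−0 = 0 → Ȟ^2 ≅ 0


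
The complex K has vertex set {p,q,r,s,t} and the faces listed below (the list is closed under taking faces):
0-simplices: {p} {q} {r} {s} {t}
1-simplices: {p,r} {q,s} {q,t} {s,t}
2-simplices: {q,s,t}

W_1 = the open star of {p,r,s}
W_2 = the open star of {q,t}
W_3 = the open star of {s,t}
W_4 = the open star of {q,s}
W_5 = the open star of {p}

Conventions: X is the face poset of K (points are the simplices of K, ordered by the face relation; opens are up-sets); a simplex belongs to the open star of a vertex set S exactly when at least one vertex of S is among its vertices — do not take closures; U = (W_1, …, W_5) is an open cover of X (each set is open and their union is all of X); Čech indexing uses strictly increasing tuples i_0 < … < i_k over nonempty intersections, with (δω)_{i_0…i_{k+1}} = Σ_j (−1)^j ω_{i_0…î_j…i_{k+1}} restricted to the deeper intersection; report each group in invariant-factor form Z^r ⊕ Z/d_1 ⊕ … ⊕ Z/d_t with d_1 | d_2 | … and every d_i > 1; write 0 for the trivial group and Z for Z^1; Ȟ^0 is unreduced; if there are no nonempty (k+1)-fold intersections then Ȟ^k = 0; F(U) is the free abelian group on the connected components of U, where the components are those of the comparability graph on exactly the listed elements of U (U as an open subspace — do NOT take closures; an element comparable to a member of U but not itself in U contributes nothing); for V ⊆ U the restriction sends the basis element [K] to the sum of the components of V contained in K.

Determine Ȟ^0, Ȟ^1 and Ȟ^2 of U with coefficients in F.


nonempty intersections:
  W1={{p},{r},{s},{p,r},{q,s},{s,t},{q,s,t}} W2={{q},{t},{q,s},{q,t},{s,t},{q,s,t}} W3={{s},{t},{q,s},{q,t},{s,t},{q,s,t}} W4={{q},{s},{q,s},{q,t},{s,t},{q,s,t}} W5={{p},{p,r}}
  W12={{q,s},{s,t},{q,s,t}} W13={{s},{q,s},{s,t},{q,s,t}} W14={{s},{q,s},{s,t},{q,s,t}} W15={{p},{p,r}} W23={{t},{q,s},{q,t},{s,t},{q,s,t}} W24={{q},{q,s},{q,t},{s,t},{q,s,t}} W34={{s},{q,s},{q,t},{s,t},{q,s,t}}
  W123={{q,s},{s,t},{q,s,t}} W124={{q,s},{s,t},{q,s,t}} W134={{s},{q,s},{s,t},{q,s,t}} W234={{q,s},{q,t},{s,t},{q,s,t}}
  W1234={{q,s},{s,t},{q,s,t}}
components per intersection:
  W1: {{p},{r},{p,r}} {{s},{q,s},{s,t},{q,s,t}}
  W2: {{q},{t},{q,s},{q,t},{s,t},{q,s,t}}
  W3: {{s},{t},{q,s},{q,t},{s,t},{q,s,t}}
  W4: {{q},{s},{q,s},{q,t},{s,t},{q,s,t}}
  W5: {{p},{p,r}}
  W12: {{q,s},{s,t},{q,s,t}}
  W13: {{s},{q,s},{s,t},{q,s,t}}
  W14: {{s},{q,s},{s,t},{q,s,t}}
  W15: {{p},{p,r}}
  W23: {{t},{q,s},{q,t},{s,t},{q,s,t}}
  W24: {{q},{q,s},{q,t},{s,t},{q,s,t}}
  W34: {{s},{q,s},{q,t},{s,t},{q,s,t}}
  W123: {{q,s},{s,t},{q,s,t}}
  W124: {{q,s},{s,t},{q,s,t}}
  W134: {{s},{q,s},{s,t},{q,s,t}}
  W234: {{q,s},{q,t},{s,t},{q,s,t}}
  W1234: {{q,s},{s,t},{q,s,t}}
C dims 6,7,4,1; δ0: rk 4, SNF 1^4; δ1: rk 3, SNF 1^3; δ2: rk 1, SNF 1^1
Ȟ^0: (6−4)−0=2 ⇒ Z^2
Ȟ^1: (7−3)−4=0 ⇒ 0
Ȟ^2: (4−1)−3=0 ⇒ 0

Ȟ^0 = Z^2,  Ȟ^1 = 0,  Ȟ^2 = 0
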